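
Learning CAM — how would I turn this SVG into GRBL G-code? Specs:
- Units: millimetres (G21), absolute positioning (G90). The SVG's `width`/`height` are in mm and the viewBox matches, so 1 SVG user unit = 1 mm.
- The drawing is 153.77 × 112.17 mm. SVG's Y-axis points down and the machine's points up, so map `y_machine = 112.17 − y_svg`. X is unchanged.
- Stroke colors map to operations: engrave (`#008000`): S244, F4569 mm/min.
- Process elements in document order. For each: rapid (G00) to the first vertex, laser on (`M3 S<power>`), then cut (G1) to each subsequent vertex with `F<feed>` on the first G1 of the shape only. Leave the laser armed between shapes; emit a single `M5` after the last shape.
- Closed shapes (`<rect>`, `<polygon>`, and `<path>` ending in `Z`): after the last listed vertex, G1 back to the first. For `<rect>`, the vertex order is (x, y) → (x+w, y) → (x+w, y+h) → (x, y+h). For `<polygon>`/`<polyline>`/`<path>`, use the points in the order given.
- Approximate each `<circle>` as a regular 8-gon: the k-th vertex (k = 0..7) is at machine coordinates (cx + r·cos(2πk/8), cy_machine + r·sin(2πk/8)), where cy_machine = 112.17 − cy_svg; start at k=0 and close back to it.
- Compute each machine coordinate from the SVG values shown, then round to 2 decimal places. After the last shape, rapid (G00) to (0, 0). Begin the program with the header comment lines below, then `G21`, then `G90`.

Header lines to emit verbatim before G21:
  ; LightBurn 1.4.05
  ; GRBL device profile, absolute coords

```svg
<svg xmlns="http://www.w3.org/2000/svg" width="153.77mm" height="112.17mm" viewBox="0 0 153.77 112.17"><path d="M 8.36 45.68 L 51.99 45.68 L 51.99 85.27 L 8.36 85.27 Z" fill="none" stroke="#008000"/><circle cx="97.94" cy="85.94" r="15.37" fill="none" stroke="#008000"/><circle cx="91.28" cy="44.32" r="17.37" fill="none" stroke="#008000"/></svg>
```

1 u = 1 mm; y_m = 112.17 − y.

[1] `<path>` rectangle, #008000→engrave S244 F4569: (8.36,66.49) → (51.99,66.49) → (51.99,26.90) → (8.36,26.90) → (8.36,66.49) (closed)

[2] `<circle>` circle, #008000→engrave S244 F4569: (113.31,26.23) → (108.81,37.10) → (97.94,41.60) → (87.07,37.10) → (82.57,26.23) → (87.07,15.36) → (97.94,10.86) → (108.81,15.36) → (113.31,26.23) (closed)

[3] `<circle>` circle, #008000→engrave S244 F4569: (108.65,67.85) → (103.56,80.13) → (91.28,85.22) → (79.00,80.13) → (73.91,67.85) → (79.00,55.57) → (91.28,50.48) → (103.56,55.57) → (108.65,67.85) (closed)

; LightBurn 1.4.05
; GRBL device profile, absolute coords
G21
G90
G00 X8.36 Y66.49
M3 S244
G1 X51.99 Y66.49 F4569
G1 X51.99 Y26.90
G1 X8.36 Y26.90
G1 X8.36 Y66.49
G00 X113.31 Y26.23
M3 S244
G1 X108.81 Y37.10 F4569
G1 X97.94 Y41.60
G1 X87.07 Y37.10
G1 X82.57 Y26.23
G1 X87.07 Y15.36
G1 X97.94 Y10.86
G1 X108.81 Y15.36
G1 X113.31 Y26.23
G00 X108.65 Y67.85
M3 S244
G1 X103.56 Y80.13 F4569
G1 X91.28 Y85.22
G1 X79.00 Y80.13
G1 X73.91 Y67.85
G1 X79.00 Y55.57
G1 X91.28 Y50.48
G1 X103.56 Y55.57
G1 X108.65 Y67.85
M5
G00 X0.00 Y0.00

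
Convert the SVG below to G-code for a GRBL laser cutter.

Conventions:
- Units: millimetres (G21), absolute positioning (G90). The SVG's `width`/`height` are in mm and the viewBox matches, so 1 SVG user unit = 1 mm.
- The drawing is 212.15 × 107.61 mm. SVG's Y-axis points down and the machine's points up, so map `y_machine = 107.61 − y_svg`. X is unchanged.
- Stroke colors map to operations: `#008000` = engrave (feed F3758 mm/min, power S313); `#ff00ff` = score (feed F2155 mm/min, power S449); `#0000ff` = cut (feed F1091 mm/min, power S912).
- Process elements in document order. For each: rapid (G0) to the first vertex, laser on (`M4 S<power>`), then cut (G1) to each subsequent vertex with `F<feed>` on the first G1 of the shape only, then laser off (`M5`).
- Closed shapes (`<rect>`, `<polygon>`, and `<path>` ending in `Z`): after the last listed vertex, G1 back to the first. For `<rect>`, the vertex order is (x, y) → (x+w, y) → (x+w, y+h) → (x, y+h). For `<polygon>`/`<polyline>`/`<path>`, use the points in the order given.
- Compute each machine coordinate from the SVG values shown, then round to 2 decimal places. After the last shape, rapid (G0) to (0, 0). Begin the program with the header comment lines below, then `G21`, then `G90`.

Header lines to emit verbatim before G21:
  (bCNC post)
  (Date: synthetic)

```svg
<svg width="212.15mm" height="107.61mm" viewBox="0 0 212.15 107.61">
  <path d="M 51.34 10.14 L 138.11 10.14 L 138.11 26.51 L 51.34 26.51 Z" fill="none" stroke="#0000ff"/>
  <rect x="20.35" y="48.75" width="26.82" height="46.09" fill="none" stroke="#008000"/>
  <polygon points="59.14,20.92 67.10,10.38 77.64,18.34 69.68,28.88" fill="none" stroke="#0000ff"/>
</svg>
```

(bCNC post)
(Date: synthetic)
G21
G90
G0 X51.34 Y97.47
M4 S912
G1 X138.11 Y97.47 F1091
G1 X138.11 Y81.10
G1 X51.34 Y81.10
G1 X51.34 Y97.47
M5
G0 X20.35 Y58.86
M4 S313
G1 X47.17 Y58.86 F3758
G1 X47.17 Y12.77
G1 X20.35 Y12.77
G1 X20.35 Y58.86
M5
G0 X59.14 Y86.69
M4 S912
G1 X67.10 Y97.23 F1091
G1 X77.64 Y89.27
G1 X69.68 Y78.73
G1 X59.14 Y86.69
M5
G0 X0.00 Y0.00

viewBox `0 0 212.15 107.61` with mm width/height → 1 unit = 1 mm. Flip: y_m = 107.61 − y_svg.

**Shape 1** — `<path>` rectangle, stroke `#0000ff` → cut (S912, F1091). Machine vertices: (51.34,97.47) → (138.11,97.47) → (138.11,81.10) → (51.34,81.10) → (51.34,97.47). Closed: final G1 returns to the first vertex.

**Shape 2** — `<rect>` rectangle, stroke `#008000` → engrave (S313, F3758). Machine vertices: (20.35,58.86) → (47.17,58.86) → (47.17,12.77) → (20.35,12.77) → (20.35,58.86). Closed: final G1 returns to the first vertex.

**Shape 3** — `<polygon>` regular polygon, stroke `#0000ff` → cut (S912, F1091). Machine vertices: (59.14,86.69) → (67.10,97.23) → (77.64,89.27) → (69.68,78.73) → (59.14,86.69). Closed: final G1 returns to the first vertex.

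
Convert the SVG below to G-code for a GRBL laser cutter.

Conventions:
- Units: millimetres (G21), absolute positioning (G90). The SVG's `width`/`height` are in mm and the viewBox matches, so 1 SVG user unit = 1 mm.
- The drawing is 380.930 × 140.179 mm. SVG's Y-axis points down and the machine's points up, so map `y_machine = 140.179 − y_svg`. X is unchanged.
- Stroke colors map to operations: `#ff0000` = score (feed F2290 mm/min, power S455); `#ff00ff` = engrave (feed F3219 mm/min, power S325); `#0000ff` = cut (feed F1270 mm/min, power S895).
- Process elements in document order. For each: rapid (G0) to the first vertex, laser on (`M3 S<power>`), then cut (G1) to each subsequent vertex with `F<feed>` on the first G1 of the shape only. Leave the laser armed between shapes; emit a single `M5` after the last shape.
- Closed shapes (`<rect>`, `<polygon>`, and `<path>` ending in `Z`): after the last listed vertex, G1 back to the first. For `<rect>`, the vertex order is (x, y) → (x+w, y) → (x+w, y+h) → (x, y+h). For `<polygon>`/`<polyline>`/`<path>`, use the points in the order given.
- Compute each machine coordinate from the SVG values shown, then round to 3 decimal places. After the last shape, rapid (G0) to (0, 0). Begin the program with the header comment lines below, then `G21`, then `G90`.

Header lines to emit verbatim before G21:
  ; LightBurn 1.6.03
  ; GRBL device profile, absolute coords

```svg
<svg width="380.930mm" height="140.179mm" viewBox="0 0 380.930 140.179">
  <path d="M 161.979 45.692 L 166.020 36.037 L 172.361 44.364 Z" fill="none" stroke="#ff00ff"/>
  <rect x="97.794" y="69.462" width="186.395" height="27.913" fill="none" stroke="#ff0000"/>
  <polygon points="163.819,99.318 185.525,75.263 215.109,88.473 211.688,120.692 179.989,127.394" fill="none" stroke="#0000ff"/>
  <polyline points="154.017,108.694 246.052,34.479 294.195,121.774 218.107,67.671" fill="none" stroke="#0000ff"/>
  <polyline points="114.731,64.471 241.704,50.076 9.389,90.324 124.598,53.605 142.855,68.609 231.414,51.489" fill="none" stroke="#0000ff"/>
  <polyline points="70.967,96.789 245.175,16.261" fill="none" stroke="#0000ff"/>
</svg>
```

; LightBurn 1.6.03
; GRBL device profile, absolute coords
G21
G90
G0 X161.979 Y94.487
M3 S325
G1 X166.020 Y104.142 F3219
G1 X172.361 Y95.815
G1 X161.979 Y94.487
G0 X97.794 Y70.717
M3 S455
G1 X284.189 Y70.717 F2290
G1 X284.189 Y42.804
G1 X97.794 Y42.804
G1 X97.794 Y70.717
G0 X163.819 Y40.861
M3 S895
G1 X185.525 Y64.916 F1270
G1 X215.109 Y51.706
G1 X211.688 Y19.487
G1 X179.989 Y12.785
G1 X163.819 Y40.861
G0 X154.017 Y31.485
M3 S895
G1 X246.052 Y105.700 F1270
G1 X294.195 Y18.405
G1 X218.107 Y72.508
G0 X114.731 Y75.708
M3 S895
G1 X241.704 Y90.103 F1270
G1 X9.389 Y49.855
G1 X124.598 Y86.574
G1 X142.855 Y71.570
G1 X231.414 Y88.690
G0 X70.967 Y43.390
M3 S895
G1 X245.175 Y123.918 F1270
M5
G0 X0.000 Y0.000

1 u = 1 mm; y_m = 140.179 − y.

[1] `<path>` regular polygon, #ff00ff→engrave S325 F3219: (161.979,94.487) → (166.020,104.142) → (172.361,95.815) → (161.979,94.487) (closed)

[2] `<rect>` rectangle, #ff0000→score S455 F2290: (97.794,70.717) → (284.189,70.717) → (284.189,42.804) → (97.794,42.804) → (97.794,70.717) (closed)

[3] `<polygon>` regular polygon, #0000ff→cut S895 F1270: (163.819,40.861) → (185.525,64.916) → (215.109,51.706) → (211.688,19.487) → (179.989,12.785) → (163.819,40.861) (closed)

[4] `<polyline>` open polyline, #0000ff→cut S895 F1270: (154.017,31.485) → (246.052,105.700) → (294.195,18.405) → (218.107,72.508)

[5] `<polyline>` open polyline, #0000ff→cut S895 F1270: (114.731,75.708) → (241.704,90.103) → (9.389,49.855) → (124.598,86.574) → (142.855,71.570) → (231.414,88.690)

[6] `<polyline>` line segment, #0000ff→cut S895 F1270: (70.967,43.390) → (245.175,123.918)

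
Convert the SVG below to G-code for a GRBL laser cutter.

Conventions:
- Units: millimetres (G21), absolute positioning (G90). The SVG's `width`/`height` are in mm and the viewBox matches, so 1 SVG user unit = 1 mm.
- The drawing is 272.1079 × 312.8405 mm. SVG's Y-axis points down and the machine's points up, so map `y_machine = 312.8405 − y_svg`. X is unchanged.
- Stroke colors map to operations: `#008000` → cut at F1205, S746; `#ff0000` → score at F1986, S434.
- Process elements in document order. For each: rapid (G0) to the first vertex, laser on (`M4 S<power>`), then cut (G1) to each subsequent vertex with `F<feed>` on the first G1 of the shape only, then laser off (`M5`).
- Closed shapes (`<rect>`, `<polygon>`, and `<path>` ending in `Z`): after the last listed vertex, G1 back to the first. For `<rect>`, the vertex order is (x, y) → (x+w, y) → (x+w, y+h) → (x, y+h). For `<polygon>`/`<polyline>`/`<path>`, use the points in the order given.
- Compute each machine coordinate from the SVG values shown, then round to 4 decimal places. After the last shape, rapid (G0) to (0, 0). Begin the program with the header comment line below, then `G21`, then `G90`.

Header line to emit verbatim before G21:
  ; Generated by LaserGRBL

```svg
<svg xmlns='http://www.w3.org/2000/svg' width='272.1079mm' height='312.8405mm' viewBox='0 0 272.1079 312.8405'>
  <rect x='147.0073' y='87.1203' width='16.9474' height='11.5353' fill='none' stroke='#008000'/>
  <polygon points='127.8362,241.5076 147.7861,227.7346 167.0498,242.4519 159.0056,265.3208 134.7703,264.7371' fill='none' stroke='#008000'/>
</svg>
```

; Generated by LaserGRBL
G21
G90
G0 X147.0073 Y225.7202
M4 S746
G1 X163.9547 Y225.7202 F1205
G1 X163.9547 Y214.1849
G1 X147.0073 Y214.1849
G1 X147.0073 Y225.7202
M5
G0 X127.8362 Y71.3329
M4 S746
G1 X147.7861 Y85.1059 F1205
G1 X167.0498 Y70.3886
G1 X159.0056 Y47.5197
G1 X134.7703 Y48.1034
G1 X127.8362 Y71.3329
M5
G0 X0.0000 Y0.0000

1 u = 1 mm; y_m = 312.8405 − y.

[1] `<rect>` rectangle, #008000→cut S746 F1205: (147.0073,225.7202) → (163.9547,225.7202) → (163.9547,214.1849) → (147.0073,214.1849) → (147.0073,225.7202) (closed)

[2] `<polygon>` regular polygon, #008000→cut S746 F1205: (127.8362,71.3329) → (147.7861,85.1059) → (167.0498,70.3886) → (159.0056,47.5197) → (134.7703,48.1034) → (127.8362,71.3329) (closed)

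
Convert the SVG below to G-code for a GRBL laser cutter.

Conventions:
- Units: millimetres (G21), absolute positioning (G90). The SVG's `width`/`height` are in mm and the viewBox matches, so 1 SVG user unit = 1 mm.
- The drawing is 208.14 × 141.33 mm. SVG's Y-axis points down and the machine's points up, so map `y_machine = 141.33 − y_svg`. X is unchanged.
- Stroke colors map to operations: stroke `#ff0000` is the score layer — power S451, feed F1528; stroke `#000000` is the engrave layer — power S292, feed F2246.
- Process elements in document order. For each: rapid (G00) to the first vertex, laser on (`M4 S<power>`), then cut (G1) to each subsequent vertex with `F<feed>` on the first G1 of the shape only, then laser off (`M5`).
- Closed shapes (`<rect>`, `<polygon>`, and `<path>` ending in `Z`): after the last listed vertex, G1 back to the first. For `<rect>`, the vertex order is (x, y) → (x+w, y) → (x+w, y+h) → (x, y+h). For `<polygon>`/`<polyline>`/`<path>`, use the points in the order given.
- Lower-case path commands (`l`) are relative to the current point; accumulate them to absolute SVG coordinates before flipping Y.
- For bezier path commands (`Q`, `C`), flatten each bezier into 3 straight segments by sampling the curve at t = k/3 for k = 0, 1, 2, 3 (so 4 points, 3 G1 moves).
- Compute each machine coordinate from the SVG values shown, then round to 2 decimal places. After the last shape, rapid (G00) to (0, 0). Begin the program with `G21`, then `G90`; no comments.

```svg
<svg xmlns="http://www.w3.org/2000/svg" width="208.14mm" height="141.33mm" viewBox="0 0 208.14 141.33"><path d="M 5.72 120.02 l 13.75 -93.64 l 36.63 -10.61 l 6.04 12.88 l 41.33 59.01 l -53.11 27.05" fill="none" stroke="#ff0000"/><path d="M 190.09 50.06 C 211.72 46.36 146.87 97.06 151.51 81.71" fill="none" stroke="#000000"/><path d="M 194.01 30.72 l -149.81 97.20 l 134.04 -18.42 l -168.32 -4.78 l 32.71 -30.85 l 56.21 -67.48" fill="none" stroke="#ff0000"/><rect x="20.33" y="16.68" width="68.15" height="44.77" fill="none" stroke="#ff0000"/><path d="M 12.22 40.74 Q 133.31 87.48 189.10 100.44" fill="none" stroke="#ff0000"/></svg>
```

viewBox `0 0 208.14 141.33` with mm width/height → 1 unit = 1 mm. Flip: y_m = 141.33 − y_svg.

**Shape 1** — `<path>` open polyline, stroke `#ff0000` → score (S451, F1528). Machine vertices: (5.72,21.31) → (19.47,114.95) → (56.10,125.56) → (62.14,112.68) → (103.47,53.67) → (50.36,26.62). Open path.

**Shape 2** — `<path>` cubic bezier, stroke `#000000` → engrave (S292, F2246). Control points (SVG): P0=(190.09,50.06), P1=(211.72,46.36), P2=(146.87,97.06), P3=(151.51,81.71); sampled at t=k/3. Machine vertices: (190.09,91.27) → (188.67,81.30) → (164.26,61.83) → (151.51,59.62). Open path.

**Shape 3** — `<path>` open polyline, stroke `#ff0000` → score (S451, F1528). Machine vertices: (194.01,110.61) → (44.20,13.41) → (178.24,31.83) → (9.92,36.61) → (42.63,67.46) → (98.84,134.94). Open path.

**Shape 4** — `<rect>` rectangle, stroke `#ff0000` → score (S451, F1528). Machine vertices: (20.33,124.65) → (88.48,124.65) → (88.48,79.88) → (20.33,79.88) → (20.33,124.65). Closed: final G1 returns to the first vertex.

**Shape 5** — `<path>` quadratic bezier, stroke `#ff0000` → score (S451, F1528). Control points (SVG): P0=(12.22,40.74), P1=(133.31,87.48), P2=(189.10,100.44); sampled at t=k/3. Machine vertices: (12.22,100.59) → (85.69,73.18) → (144.65,53.28) → (189.10,40.89). Open path.

G21
G90
G00 X5.72 Y21.31
M4 S451
G1 X19.47 Y114.95 F1528
G1 X56.10 Y125.56
G1 X62.14 Y112.68
G1 X103.47 Y53.67
G1 X50.36 Y26.62
M5
G00 X190.09 Y91.27
M4 S292
G1 X188.67 Y81.30 F2246
G1 X164.26 Y61.83
G1 X151.51 Y59.62
M5
G00 X194.01 Y110.61
M4 S451
G1 X44.20 Y13.41 F1528
G1 X178.24 Y31.83
G1 X9.92 Y36.61
G1 X42.63 Y67.46
G1 X98.84 Y134.94
M5
G00 X20.33 Y124.65
M4 S451
G1 X88.48 Y124.65 F1528
G1 X88.48 Y79.88
G1 X20.33 Y79.88
G1 X20.33 Y124.65
M5
G00 X12.22 Y100.59
M4 S451
G1 X85.69 Y73.18 F1528
G1 X144.65 Y53.28
G1 X189.10 Y40.89
M5
G00 X0.00 Y0.00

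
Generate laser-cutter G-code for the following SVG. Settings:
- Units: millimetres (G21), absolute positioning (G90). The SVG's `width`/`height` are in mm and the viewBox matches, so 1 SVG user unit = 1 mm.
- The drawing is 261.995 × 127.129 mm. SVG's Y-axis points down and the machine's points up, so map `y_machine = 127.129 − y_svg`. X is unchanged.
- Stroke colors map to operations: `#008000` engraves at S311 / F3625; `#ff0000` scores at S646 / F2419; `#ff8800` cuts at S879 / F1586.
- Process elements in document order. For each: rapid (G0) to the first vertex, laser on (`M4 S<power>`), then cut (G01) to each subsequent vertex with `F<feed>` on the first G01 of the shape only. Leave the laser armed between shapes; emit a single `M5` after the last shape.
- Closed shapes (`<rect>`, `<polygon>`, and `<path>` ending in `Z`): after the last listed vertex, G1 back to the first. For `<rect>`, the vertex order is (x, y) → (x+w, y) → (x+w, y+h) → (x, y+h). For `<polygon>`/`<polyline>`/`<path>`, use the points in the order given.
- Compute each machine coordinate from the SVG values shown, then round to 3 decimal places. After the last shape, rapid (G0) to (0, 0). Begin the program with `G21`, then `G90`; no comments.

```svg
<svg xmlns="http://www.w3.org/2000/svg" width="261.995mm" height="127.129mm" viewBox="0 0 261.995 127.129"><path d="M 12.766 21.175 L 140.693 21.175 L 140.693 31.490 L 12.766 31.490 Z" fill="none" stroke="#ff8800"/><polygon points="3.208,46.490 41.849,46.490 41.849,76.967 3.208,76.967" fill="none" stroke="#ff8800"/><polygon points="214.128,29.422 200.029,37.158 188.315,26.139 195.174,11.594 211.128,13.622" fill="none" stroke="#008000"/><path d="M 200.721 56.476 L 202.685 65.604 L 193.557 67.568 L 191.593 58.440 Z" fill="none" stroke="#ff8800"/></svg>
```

G21
G90
G0 X12.766 Y105.954
M4 S879
G01 X140.693 Y105.954 F1586
G01 X140.693 Y95.639
G01 X12.766 Y95.639
G01 X12.766 Y105.954
G0 X3.208 Y80.639
M4 S879
G01 X41.849 Y80.639 F1586
G01 X41.849 Y50.162
G01 X3.208 Y50.162
G01 X3.208 Y80.639
G0 X214.128 Y97.707
M4 S311
G01 X200.029 Y89.971 F3625
G01 X188.315 Y100.990
G01 X195.174 Y115.535
G01 X211.128 Y113.507
G01 X214.128 Y97.707
G0 X200.721 Y70.653
M4 S879
G01 X202.685 Y61.525 F1586
G01 X193.557 Y59.561
G01 X191.593 Y68.689
G01 X200.721 Y70.653
M5
G0 X0.000 Y0.000

Since the viewBox matches the mm dimensions, user units are millimetres directly. The only transform is the Y-flip y_m = 127.129 − y_svg.

Shape 1 is a rectangle drawn with `<path>`. Its stroke #ff8800 means cut at S879, F1586. After flipping Y the toolpath is (12.766,105.954) → (140.693,105.954) → (140.693,95.639) → (12.766,95.639) → (12.766,105.954), returning to the start.

Shape 2 is a rectangle drawn with `<polygon>`. Its stroke #ff8800 means cut at S879, F1586. After flipping Y the toolpath is (3.208,80.639) → (41.849,80.639) → (41.849,50.162) → (3.208,50.162) → (3.208,80.639), returning to the start.

Shape 3 is a regular polygon drawn with `<polygon>`. Its stroke #008000 means engrave at S311, F3625. After flipping Y the toolpath is (214.128,97.707) → (200.029,89.971) → (188.315,100.990) → (195.174,115.535) → (211.128,113.507) → (214.128,97.707), returning to the start.

Shape 4 is a regular polygon drawn with `<path>`. Its stroke #ff8800 means cut at S879, F1586. After flipping Y the toolpath is (200.721,70.653) → (202.685,61.525) → (193.557,59.561) → (191.593,68.689) → (200.721,70.653), returning to the start.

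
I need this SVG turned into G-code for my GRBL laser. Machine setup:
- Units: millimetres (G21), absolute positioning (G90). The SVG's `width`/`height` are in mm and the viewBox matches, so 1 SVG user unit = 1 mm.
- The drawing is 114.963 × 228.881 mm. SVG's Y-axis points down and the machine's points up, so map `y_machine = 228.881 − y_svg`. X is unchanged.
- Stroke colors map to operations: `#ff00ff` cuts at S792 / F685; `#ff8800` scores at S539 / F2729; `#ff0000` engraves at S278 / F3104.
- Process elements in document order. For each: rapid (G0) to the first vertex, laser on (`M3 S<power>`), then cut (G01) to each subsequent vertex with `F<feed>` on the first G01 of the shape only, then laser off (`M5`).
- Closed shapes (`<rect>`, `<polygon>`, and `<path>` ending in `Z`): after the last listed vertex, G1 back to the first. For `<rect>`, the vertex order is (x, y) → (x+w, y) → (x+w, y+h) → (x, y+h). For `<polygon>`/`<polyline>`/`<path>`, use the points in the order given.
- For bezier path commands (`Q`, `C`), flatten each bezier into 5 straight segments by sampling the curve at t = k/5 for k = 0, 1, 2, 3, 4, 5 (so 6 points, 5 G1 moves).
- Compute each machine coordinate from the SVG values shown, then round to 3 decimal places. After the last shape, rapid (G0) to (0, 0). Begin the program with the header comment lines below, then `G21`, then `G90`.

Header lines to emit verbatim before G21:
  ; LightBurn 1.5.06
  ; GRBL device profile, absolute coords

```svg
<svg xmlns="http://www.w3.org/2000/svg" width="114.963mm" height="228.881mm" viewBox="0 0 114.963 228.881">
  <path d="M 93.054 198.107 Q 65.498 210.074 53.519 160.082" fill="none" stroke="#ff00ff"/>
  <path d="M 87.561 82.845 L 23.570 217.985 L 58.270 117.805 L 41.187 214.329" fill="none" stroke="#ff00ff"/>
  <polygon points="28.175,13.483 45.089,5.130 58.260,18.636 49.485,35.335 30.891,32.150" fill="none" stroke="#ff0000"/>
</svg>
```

; LightBurn 1.5.06
; GRBL device profile, absolute coords
G21
G90
G0 X93.054 Y30.774
M3 S792
G01 X82.655 Y28.466 F685
G01 X73.502 Y31.114
G01 X65.595 Y38.719
G01 X58.934 Y51.281
G01 X53.519 Y68.799
M5
G0 X87.561 Y146.036
M3 S792
G01 X23.570 Y10.896 F685
G01 X58.270 Y111.076
G01 X41.187 Y14.552
M5
G0 X28.175 Y215.398
M3 S278
G01 X45.089 Y223.751 F3104
G01 X58.260 Y210.245
G01 X49.485 Y193.546
G01 X30.891 Y196.731
G01 X28.175 Y215.398
M5
G0 X0.000 Y0.000

1 u = 1 mm; y_m = 228.881 − y.

[1] `<path>` quadratic bezier, #ff00ff→cut S792 F685: (93.054,30.774) → (82.655,28.466) → (73.502,31.114) → (65.595,38.719) → (58.934,51.281) → (53.519,68.799)

[2] `<path>` open polyline, #ff00ff→cut S792 F685: (87.561,146.036) → (23.570,10.896) → (58.270,111.076) → (41.187,14.552)

[3] `<polygon>` regular polygon, #ff0000→engrave S278 F3104: (28.175,215.398) → (45.089,223.751) → (58.260,210.245) → (49.485,193.546) → (30.891,196.731) → (28.175,215.398) (closed)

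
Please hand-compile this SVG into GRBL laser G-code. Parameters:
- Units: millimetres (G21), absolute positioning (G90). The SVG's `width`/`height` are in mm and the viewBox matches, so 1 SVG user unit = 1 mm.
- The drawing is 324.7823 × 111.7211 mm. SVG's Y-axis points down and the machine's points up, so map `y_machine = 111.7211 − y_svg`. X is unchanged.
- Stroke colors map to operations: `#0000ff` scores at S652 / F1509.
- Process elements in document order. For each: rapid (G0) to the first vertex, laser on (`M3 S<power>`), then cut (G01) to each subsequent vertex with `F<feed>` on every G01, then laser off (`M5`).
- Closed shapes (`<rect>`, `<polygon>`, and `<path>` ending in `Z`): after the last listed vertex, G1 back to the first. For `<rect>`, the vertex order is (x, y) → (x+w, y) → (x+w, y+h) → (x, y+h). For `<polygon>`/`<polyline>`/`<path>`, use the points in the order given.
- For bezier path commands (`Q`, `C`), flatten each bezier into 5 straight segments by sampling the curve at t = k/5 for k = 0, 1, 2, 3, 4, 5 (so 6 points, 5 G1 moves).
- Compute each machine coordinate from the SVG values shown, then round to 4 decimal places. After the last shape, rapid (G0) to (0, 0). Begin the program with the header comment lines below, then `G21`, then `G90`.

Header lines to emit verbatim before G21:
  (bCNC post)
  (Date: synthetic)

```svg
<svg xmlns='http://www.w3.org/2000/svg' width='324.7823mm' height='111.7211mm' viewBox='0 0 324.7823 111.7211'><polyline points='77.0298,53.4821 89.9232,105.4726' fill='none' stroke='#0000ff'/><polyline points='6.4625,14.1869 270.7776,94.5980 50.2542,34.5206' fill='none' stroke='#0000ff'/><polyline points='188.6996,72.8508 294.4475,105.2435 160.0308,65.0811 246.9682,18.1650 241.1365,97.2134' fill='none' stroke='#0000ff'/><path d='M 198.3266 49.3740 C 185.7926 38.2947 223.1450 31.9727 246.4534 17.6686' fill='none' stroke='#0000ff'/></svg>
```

(bCNC post)
(Date: synthetic)
G21
G90
G0 X77.0298 Y58.2390
M3 S652
G01 X89.9232 Y6.2485 F1509
M5
G0 X6.4625 Y97.5342
M3 S652
G01 X270.7776 Y17.1231 F1509
G01 X50.2542 Y77.2005 F1509
M5
G0 X188.6996 Y38.8703
M3 S652
G01 X294.4475 Y6.4776 F1509
G01 X160.0308 Y46.6400 F1509
G01 X246.9682 Y93.5561 F1509
G01 X241.1365 Y14.5077 F1509
M5
G0 X198.3266 Y62.3471
M3 S652
G01 X196.2811 Y68.5257 F1509
G01 X203.1397 Y74.1741 F1509
G01 X215.8337 Y79.9037 F1509
G01 X231.2945 Y86.3260 F1509
G01 X246.4534 Y94.0525 F1509
M5
G0 X0.0000 Y0.0000

Since the viewBox matches the mm dimensions, user units are millimetres directly. The only transform is the Y-flip y_m = 111.7211 − y_svg.

Shape 1 is a line segment drawn with `<polyline>`. Its stroke #0000ff means score at S652, F1509. After flipping Y the toolpath is (77.0298,58.2390) → (89.9232,6.2485).

Shape 2 is a open polyline drawn with `<polyline>`. Its stroke #0000ff means score at S652, F1509. After flipping Y the toolpath is (6.4625,97.5342) → (270.7776,17.1231) → (50.2542,77.2005).

Shape 3 is a open polyline drawn with `<polyline>`. Its stroke #0000ff means score at S652, F1509. After flipping Y the toolpath is (188.6996,38.8703) → (294.4475,6.4776) → (160.0308,46.6400) → (246.9682,93.5561) → (241.1365,14.5077).

Shape 4 is a cubic bezier drawn with `<path>`. Its stroke #0000ff means score at S652, F1509. After flipping Y the toolpath is (198.3266,62.3471) → (196.2811,68.5257) → (203.1397,74.1741) → (215.8337,79.9037) → (231.2945,86.3260) → (246.4534,94.0525).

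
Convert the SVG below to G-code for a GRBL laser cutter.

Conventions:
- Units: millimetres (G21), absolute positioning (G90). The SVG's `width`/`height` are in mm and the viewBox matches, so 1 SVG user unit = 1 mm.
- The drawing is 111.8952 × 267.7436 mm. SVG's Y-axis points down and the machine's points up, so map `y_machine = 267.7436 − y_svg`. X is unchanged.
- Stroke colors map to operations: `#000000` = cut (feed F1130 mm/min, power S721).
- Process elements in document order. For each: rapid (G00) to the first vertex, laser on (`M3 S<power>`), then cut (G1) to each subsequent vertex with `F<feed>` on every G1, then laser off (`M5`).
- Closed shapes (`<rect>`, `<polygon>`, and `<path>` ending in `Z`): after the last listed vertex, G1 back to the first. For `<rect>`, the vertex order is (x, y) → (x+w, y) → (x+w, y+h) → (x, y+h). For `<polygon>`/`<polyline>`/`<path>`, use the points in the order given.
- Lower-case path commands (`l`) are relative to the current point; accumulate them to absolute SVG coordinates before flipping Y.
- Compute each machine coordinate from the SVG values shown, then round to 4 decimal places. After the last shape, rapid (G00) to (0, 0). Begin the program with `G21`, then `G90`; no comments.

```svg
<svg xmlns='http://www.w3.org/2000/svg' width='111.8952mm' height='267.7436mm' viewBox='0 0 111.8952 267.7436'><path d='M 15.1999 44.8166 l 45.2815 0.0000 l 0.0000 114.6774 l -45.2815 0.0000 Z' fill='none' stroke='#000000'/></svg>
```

viewBox `0 0 111.8952 267.7436` with mm width/height → 1 unit = 1 mm. Flip: y_m = 267.7436 − y_svg.

**Shape 1** — `<path>` rectangle, stroke `#000000` → cut (S721, F1130). Machine vertices: (15.1999,222.9270) → (60.4814,222.9270) → (60.4814,108.2496) → (15.1999,108.2496) → (15.1999,222.9270). Closed: final G1 returns to the first vertex.

G21
G90
G00 X15.1999 Y222.9270
M3 S721
G1 X60.4814 Y222.9270 F1130
G1 X60.4814 Y108.2496 F1130
G1 X15.1999 Y108.2496 F1130
G1 X15.1999 Y222.9270 F1130
M5
G00 X0.0000 Y0.0000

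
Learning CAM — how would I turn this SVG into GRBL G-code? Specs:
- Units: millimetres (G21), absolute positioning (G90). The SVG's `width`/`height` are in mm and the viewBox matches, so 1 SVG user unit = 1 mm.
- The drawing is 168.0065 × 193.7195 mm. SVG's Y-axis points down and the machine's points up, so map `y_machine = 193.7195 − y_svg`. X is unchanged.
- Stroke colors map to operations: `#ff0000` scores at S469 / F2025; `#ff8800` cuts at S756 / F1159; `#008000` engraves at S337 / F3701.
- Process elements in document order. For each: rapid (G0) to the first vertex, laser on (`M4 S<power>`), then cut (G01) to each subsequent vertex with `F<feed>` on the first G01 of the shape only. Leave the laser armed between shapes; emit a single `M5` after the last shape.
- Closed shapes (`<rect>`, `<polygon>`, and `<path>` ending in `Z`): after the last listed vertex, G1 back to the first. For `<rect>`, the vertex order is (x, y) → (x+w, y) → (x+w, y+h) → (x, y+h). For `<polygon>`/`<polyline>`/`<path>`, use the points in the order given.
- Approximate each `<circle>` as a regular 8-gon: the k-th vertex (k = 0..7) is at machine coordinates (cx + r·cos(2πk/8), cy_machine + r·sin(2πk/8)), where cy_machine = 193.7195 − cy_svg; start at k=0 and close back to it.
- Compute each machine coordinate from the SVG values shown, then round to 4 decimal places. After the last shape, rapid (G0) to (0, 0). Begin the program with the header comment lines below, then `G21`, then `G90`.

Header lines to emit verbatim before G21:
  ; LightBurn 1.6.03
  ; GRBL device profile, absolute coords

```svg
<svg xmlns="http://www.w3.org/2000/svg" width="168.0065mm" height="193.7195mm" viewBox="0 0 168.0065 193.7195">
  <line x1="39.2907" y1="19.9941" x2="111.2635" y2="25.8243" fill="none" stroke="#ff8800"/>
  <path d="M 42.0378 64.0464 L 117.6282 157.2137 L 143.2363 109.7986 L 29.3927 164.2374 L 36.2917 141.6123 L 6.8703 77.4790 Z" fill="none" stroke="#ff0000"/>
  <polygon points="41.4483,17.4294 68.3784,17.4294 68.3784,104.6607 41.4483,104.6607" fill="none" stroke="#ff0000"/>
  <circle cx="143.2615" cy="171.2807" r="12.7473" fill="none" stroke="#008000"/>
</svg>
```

; LightBurn 1.6.03
; GRBL device profile, absolute coords
G21
G90
G0 X39.2907 Y173.7254
M4 S756
G01 X111.2635 Y167.8952 F1159
G0 X42.0378 Y129.6731
M4 S469
G01 X117.6282 Y36.5058 F2025
G01 X143.2363 Y83.9209
G01 X29.3927 Y29.4821
G01 X36.2917 Y52.1072
G01 X6.8703 Y116.2405
G01 X42.0378 Y129.6731
G0 X41.4483 Y176.2901
M4 S469
G01 X68.3784 Y176.2901 F2025
G01 X68.3784 Y89.0588
G01 X41.4483 Y89.0588
G01 X41.4483 Y176.2901
G0 X156.0088 Y22.4388
M4 S337
G01 X152.2752 Y31.4525 F3701
G01 X143.2615 Y35.1861
G01 X134.2478 Y31.4525
G01 X130.5142 Y22.4388
G01 X134.2478 Y13.4251
G01 X143.2615 Y9.6915
G01 X152.2752 Y13.4251
G01 X156.0088 Y22.4388
M5
G0 X0.0000 Y0.0000

1 u = 1 mm; y_m = 193.7195 − y.

[1] `<line>` line segment, #ff8800→cut S756 F1159: (39.2907,173.7254) → (111.2635,167.8952)

[2] `<path>` closed polygon, #ff0000→score S469 F2025: (42.0378,129.6731) → (117.6282,36.5058) → (143.2363,83.9209) → (29.3927,29.4821) → (36.2917,52.1072) → (6.8703,116.2405) → (42.0378,129.6731) (closed)

[3] `<polygon>` rectangle, #ff0000→score S469 F2025: (41.4483,176.2901) → (68.3784,176.2901) → (68.3784,89.0588) → (41.4483,89.0588) → (41.4483,176.2901) (closed)

[4] `<circle>` circle, #008000→engrave S337 F3701: (156.0088,22.4388) → (152.2752,31.4525) → (143.2615,35.1861) → (134.2478,31.4525) → (130.5142,22.4388) → (134.2478,13.4251) → (143.2615,9.6915) → (152.2752,13.4251) → (156.0088,22.4388) (closed)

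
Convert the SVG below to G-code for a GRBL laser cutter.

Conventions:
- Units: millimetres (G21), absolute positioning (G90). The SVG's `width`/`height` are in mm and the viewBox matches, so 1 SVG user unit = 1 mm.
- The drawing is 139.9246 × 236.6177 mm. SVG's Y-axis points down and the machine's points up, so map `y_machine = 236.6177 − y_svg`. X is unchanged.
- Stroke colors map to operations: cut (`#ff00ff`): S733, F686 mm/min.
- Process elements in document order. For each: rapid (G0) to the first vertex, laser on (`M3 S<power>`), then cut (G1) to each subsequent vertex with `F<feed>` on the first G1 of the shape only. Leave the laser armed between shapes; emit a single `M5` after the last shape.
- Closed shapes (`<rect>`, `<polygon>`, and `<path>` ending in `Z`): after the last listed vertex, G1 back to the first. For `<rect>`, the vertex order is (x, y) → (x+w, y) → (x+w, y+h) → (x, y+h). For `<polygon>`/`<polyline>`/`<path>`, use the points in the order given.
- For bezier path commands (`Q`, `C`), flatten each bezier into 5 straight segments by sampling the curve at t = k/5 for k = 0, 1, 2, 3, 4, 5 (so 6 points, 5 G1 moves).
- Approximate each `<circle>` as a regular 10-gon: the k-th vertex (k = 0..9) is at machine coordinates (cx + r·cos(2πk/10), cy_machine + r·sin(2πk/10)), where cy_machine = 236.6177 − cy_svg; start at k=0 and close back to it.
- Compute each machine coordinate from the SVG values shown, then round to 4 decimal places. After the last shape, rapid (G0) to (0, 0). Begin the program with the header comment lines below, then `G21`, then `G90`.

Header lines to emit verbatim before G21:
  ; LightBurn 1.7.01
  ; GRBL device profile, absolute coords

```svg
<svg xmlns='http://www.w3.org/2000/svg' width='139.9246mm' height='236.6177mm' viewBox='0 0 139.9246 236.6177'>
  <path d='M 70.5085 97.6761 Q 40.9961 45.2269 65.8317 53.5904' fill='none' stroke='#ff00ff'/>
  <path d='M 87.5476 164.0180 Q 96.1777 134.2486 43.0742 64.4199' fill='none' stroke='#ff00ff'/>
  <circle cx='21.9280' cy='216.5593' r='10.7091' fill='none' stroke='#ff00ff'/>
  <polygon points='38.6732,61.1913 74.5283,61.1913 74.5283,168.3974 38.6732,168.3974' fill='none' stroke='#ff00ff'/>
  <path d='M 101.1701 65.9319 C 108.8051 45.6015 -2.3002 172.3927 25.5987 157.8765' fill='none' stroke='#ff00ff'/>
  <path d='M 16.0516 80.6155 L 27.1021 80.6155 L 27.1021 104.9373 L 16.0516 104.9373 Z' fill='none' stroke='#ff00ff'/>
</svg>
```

; LightBurn 1.7.01
; GRBL device profile, absolute coords
G21
G90
G0 X70.5085 Y138.9416
M3 S733
G1 X60.8775 Y157.4888 F686
G1 X55.5943 Y171.1709
G1 X54.6589 Y179.9881
G1 X58.0714 Y183.9402
G1 X65.8317 Y183.0273
G0 X87.5476 Y72.5997
M3 S733
G1 X88.5303 Y86.1098 F686
G1 X84.5743 Y102.8247
G1 X75.6796 Y122.7443
G1 X61.8463 Y145.8687
G1 X43.0742 Y172.1978
G0 X32.6371 Y20.0584
M3 S733
G1 X30.5918 Y26.3531 F686
G1 X25.2373 Y30.2434
G1 X18.6187 Y30.2434
G1 X13.2642 Y26.3531
G1 X11.2189 Y20.0584
G1 X13.2642 Y13.7637
G1 X18.6187 Y9.8734
G1 X25.2373 Y9.8734
G1 X30.5918 Y13.7637
G1 X32.6371 Y20.0584
G0 X38.6732 Y175.4264
M3 S733
G1 X74.5283 Y175.4264 F686
G1 X74.5283 Y68.2203
G1 X38.6732 Y68.2203
G1 X38.6732 Y175.4264
G0 X101.1701 Y170.6858
M3 S733
G1 X93.5642 Y167.5369 F686
G1 X69.8324 Y142.9234
G1 X42.3464 Y110.6899
G1 X23.4779 Y84.6809
G1 X25.5987 Y78.7412
G0 X16.0516 Y156.0022
M3 S733
G1 X27.1021 Y156.0022 F686
G1 X27.1021 Y131.6804
G1 X16.0516 Y131.6804
G1 X16.0516 Y156.0022
M5
G0 X0.0000 Y0.0000

viewBox `0 0 139.9246 236.6177` with mm width/height → 1 unit = 1 mm. Flip: y_m = 236.6177 − y_svg.

**Shape 1** — `<path>` quadratic bezier, stroke `#ff00ff` → cut (S733, F686). Control points (SVG): P0=(70.5085,97.6761), P1=(40.9961,45.2269), P2=(65.8317,53.5904); sampled at t=k/5. Machine vertices: (70.5085,138.9416) → (60.8775,157.4888) → (55.5943,171.1709) → (54.6589,179.9881) → (58.0714,183.9402) → (65.8317,183.0273). Open path.

**Shape 2** — `<path>` quadratic bezier, stroke `#ff00ff` → cut (S733, F686). Control points (SVG): P0=(87.5476,164.0180), P1=(96.1777,134.2486), P2=(43.0742,64.4199); sampled at t=k/5. Machine vertices: (87.5476,72.5997) → (88.5303,86.1098) → (84.5743,102.8247) → (75.6796,122.7443) → (61.8463,145.8687) → (43.0742,172.1978). Open path.

**Shape 3** — `<circle>` circle, stroke `#ff00ff` → cut (S733, F686). Machine vertices: (32.6371,20.0584) → (30.5918,26.3531) → (25.2373,30.2434) → (18.6187,30.2434) → (13.2642,26.3531) → (11.2189,20.0584) → (13.2642,13.7637) → (18.6187,9.8734) → (25.2373,9.8734) → (30.5918,13.7637) → (32.6371,20.0584). Closed: final G1 returns to the first vertex.

**Shape 4** — `<polygon>` rectangle, stroke `#ff00ff` → cut (S733, F686). Machine vertices: (38.6732,175.4264) → (74.5283,175.4264) → (74.5283,68.2203) → (38.6732,68.2203) → (38.6732,175.4264). Closed: final G1 returns to the first vertex.

**Shape 5** — `<path>` cubic bezier, stroke `#ff00ff` → cut (S733, F686). Control points (SVG): P0=(101.1701,65.9319), P1=(108.8051,45.6015), P2=(-2.3002,172.3927), P3=(25.5987,157.8765); sampled at t=k/5. Machine vertices: (101.1701,170.6858) → (93.5642,167.5369) → (69.8324,142.9234) → (42.3464,110.6899) → (23.4779,84.6809) → (25.5987,78.7412). Open path.

**Shape 6** — `<path>` rectangle, stroke `#ff00ff` → cut (S733, F686). Machine vertices: (16.0516,156.0022) → (27.1021,156.0022) → (27.1021,131.6804) → (16.0516,131.6804) → (16.0516,156.0022). Closed: final G1 returns to the first vertex.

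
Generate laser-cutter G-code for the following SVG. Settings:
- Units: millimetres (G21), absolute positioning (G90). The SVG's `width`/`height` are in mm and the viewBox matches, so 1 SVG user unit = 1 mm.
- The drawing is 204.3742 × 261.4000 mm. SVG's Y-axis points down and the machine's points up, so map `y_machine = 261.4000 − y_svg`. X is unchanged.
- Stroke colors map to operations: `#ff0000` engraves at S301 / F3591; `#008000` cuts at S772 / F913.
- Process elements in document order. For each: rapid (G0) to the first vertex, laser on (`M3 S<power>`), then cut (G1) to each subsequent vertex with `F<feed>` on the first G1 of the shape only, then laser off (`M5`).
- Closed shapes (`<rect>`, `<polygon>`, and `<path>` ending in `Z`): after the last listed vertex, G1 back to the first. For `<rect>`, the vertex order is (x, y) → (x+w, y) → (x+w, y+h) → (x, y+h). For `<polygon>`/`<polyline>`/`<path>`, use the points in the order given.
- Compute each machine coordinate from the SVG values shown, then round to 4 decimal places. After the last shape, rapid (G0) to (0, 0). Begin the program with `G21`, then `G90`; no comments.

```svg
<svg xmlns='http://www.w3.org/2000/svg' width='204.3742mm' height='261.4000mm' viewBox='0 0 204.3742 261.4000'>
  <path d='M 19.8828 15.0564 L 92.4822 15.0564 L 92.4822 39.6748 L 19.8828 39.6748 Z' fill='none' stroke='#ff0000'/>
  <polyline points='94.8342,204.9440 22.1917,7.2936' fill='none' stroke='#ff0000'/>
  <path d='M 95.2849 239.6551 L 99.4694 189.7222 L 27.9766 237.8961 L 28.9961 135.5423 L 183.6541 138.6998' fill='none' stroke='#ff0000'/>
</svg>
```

G21
G90
G0 X19.8828 Y246.3436
M3 S301
G1 X92.4822 Y246.3436 F3591
G1 X92.4822 Y221.7252
G1 X19.8828 Y221.7252
G1 X19.8828 Y246.3436
M5
G0 X94.8342 Y56.4560
M3 S301
G1 X22.1917 Y254.1064 F3591
M5
G0 X95.2849 Y21.7449
M3 S301
G1 X99.4694 Y71.6778 F3591
G1 X27.9766 Y23.5039
G1 X28.9961 Y125.8577
G1 X183.6541 Y122.7002
M5
G0 X0.0000 Y0.0000

viewBox `0 0 204.3742 261.4000` with mm width/height → 1 unit = 1 mm. Flip: y_m = 261.4000 − y_svg.

**Shape 1** — `<path>` rectangle, stroke `#ff0000` → engrave (S301, F3591). Machine vertices: (19.8828,246.3436) → (92.4822,246.3436) → (92.4822,221.7252) → (19.8828,221.7252) → (19.8828,246.3436). Closed: final G1 returns to the first vertex.

**Shape 2** — `<polyline>` line segment, stroke `#ff0000` → engrave (S301, F3591). Machine vertices: (94.8342,56.4560) → (22.1917,254.1064). Open path.

**Shape 3** — `<path>` open polyline, stroke `#ff0000` → engrave (S301, F3591). Machine vertices: (95.2849,21.7449) → (99.4694,71.6778) → (27.9766,23.5039) → (28.9961,125.8577) → (183.6541,122.7002). Open path.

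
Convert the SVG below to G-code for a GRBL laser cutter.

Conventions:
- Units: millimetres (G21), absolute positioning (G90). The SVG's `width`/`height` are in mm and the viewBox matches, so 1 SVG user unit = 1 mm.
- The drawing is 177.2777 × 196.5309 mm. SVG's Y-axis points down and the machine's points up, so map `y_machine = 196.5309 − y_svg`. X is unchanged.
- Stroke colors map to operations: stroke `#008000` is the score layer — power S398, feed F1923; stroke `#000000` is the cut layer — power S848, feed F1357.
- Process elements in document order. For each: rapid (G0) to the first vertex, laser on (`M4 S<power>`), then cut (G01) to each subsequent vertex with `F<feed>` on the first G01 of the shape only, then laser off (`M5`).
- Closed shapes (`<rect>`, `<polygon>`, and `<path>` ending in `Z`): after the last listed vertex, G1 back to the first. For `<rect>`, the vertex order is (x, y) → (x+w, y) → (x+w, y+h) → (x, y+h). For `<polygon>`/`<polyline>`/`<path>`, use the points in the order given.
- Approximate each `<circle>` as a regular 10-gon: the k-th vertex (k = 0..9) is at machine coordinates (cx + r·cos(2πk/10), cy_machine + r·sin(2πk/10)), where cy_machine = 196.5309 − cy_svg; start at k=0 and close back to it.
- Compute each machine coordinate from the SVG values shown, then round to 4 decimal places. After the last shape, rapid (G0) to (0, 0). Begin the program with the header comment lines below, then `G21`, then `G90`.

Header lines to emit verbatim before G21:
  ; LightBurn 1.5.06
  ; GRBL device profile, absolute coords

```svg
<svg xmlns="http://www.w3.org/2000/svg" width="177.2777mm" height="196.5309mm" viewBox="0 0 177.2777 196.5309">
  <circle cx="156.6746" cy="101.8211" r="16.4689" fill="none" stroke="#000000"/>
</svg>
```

; LightBurn 1.5.06
; GRBL device profile, absolute coords
G21
G90
G0 X173.1435 Y94.7098
M4 S848
G01 X169.9982 Y104.3900 F1357
G01 X161.7638 Y110.3727
G01 X151.5854 Y110.3727
G01 X143.3510 Y104.3900
G01 X140.2057 Y94.7098
G01 X143.3510 Y85.0296
G01 X151.5854 Y79.0469
G01 X161.7638 Y79.0469
G01 X169.9982 Y85.0296
G01 X173.1435 Y94.7098
M5
G0 X0.0000 Y0.0000

1 u = 1 mm; y_m = 196.5309 − y.

[1] `<circle>` circle, #000000→cut S848 F1357: (173.1435,94.7098) → (169.9982,104.3900) → (161.7638,110.3727) → (151.5854,110.3727) → (143.3510,104.3900) → (140.2057,94.7098) → (143.3510,85.0296) → (151.5854,79.0469) → (161.7638,79.0469) → (169.9982,85.0296) → (173.1435,94.7098) (closed)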